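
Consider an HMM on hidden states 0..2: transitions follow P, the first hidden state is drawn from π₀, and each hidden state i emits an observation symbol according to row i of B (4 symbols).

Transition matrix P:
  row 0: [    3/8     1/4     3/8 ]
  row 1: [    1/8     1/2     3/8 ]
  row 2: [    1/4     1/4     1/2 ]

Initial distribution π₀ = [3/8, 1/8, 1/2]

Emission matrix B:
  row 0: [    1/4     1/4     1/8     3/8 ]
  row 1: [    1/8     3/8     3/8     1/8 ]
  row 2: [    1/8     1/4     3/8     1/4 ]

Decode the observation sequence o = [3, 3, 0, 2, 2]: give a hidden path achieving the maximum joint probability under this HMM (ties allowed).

path = [0, 0, 0, 2, 2]

t=0: δ = [1.406e-01, 1.562e-02, 1.250e-01]  (obs o_0=3)
t=1: δ = [1.978e-02, 4.395e-03, 1.562e-02]  ψ = [0, 0, 2]  (obs o_1=3)
t=2: δ = [1.854e-03, 6.180e-04, 9.766e-04]  ψ = [0, 0, 2]  (obs o_2=0)
t=3: δ = [8.690e-05, 1.738e-04, 2.607e-04]  ψ = [0, 0, 0]  (obs o_3=2)
t=4: δ = [8.147e-06, 3.259e-05, 4.888e-05]  ψ = [2, 1, 2]  (obs o_4=2)
backtrack: best end state = 2; path = [0, 0, 0, 2, 2]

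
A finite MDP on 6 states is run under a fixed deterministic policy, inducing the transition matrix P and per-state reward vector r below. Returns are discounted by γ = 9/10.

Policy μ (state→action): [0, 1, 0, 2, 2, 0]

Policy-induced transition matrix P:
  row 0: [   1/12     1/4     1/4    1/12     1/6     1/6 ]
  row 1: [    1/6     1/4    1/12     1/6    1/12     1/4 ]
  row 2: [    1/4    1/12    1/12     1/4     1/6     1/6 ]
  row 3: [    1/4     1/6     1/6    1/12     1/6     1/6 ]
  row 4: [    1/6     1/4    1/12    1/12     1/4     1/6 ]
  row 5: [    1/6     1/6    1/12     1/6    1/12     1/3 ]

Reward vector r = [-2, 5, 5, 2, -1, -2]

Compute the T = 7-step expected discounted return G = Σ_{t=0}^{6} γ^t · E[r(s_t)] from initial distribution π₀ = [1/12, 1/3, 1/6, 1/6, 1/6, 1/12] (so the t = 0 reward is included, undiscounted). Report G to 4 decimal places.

G = 6.3729

t=0: π = [0.0833, 0.3333, 0.1667, 0.1667, 0.1667, 0.0833], E[r] = 2.3333, γ^t·E[r] = 2.333333, running G = 2.333333
t=1: π = [0.1875, 0.2014, 0.1111, 0.1458, 0.1458, 0.2083], E[r] = 0.9167, γ^t·E[r] = 0.825000, running G = 3.158333
t=2: π = [0.1725, 0.2020, 0.1267, 0.1360, 0.1447, 0.2182], E[r] = 0.9896, γ^t·E[r] = 0.801563, running G = 3.959896
t=3: π = [0.1742, 0.1994, 0.1234, 0.1395, 0.1437, 0.2199], E[r] = 0.9610, γ^t·E[r] = 0.700559, running G = 4.660454
t=4: π = [0.1741, 0.1995, 0.1240, 0.1388, 0.1437, 0.2199], E[r] = 0.9634, γ^t·E[r] = 0.632074, running G = 5.292529
t=5: π = [0.1741, 0.1994, 0.1239, 0.1389, 0.1437, 0.2199], E[r] = 0.9629, γ^t·E[r] = 0.568610, running G = 5.861139
t=6: π = [0.1741, 0.1994, 0.1239, 0.1389, 0.1437, 0.2199], E[r] = 0.9630, γ^t·E[r] = 0.511762, running G = 6.372901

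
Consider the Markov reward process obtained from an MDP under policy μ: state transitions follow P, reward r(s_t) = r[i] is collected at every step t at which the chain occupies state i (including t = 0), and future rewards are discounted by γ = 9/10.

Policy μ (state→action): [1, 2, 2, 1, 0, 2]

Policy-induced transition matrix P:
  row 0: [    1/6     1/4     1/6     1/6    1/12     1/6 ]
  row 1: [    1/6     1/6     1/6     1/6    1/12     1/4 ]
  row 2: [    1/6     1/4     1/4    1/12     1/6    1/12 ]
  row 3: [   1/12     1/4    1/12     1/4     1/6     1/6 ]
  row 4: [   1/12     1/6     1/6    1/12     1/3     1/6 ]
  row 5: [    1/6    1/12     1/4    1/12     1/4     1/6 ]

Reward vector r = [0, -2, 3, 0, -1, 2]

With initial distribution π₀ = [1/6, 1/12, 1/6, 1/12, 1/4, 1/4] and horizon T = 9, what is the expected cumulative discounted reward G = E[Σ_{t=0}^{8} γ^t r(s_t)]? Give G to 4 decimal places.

G = 2.2481

t=0: π = [0.1667, 0.0833, 0.1667, 0.0833, 0.2500, 0.2500], E[r] = 0.5833, γ^t·E[r] = 0.583333, running G = 0.583333
t=1: π = [0.1389, 0.1806, 0.1944, 0.1181, 0.2083, 0.1597], E[r] = 0.3333, γ^t·E[r] = 0.300000, running G = 0.883333
t=2: π = [0.1395, 0.1910, 0.1863, 0.1296, 0.1881, 0.1655], E[r] = 0.3200, γ^t·E[r] = 0.259219, running G = 1.142552
t=3: π = [0.1402, 0.1908, 0.1852, 0.1325, 0.1843, 0.1671], E[r] = 0.3237, γ^t·E[r] = 0.236004, running G = 1.378556
t=4: π = [0.1403, 0.1909, 0.1850, 0.1330, 0.1837, 0.1671], E[r] = 0.3237, γ^t·E[r] = 0.212380, running G = 1.590936
t=5: π = [0.1403, 0.1909, 0.1849, 0.1331, 0.1836, 0.1672], E[r] = 0.3236, γ^t·E[r] = 0.191101, running G = 1.782037
t=6: π = [0.1403, 0.1909, 0.1849, 0.1331, 0.1836, 0.1672], E[r] = 0.3236, γ^t·E[r] = 0.171988, running G = 1.954025
t=7: π = [0.1403, 0.1909, 0.1849, 0.1331, 0.1836, 0.1672], E[r] = 0.3236, γ^t·E[r] = 0.154788, running G = 2.108813
t=8: π = [0.1403, 0.1909, 0.1849, 0.1331, 0.1836, 0.1672], E[r] = 0.3236, γ^t·E[r] = 0.139309, running G = 2.248122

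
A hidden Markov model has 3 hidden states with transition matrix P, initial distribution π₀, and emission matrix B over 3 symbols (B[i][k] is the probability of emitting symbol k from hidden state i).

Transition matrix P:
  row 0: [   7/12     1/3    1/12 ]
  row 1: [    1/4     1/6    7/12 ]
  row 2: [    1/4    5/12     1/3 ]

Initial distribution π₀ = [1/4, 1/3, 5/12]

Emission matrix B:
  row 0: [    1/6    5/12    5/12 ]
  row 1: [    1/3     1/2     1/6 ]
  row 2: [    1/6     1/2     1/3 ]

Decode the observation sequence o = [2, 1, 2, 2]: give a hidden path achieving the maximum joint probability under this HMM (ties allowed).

path = [0, 0, 0, 0]

t=0: δ = [1.042e-01, 5.556e-02, 1.389e-01]  (obs o_0=2)
t=1: δ = [2.532e-02, 2.894e-02, 2.315e-02]  ψ = [0, 2, 2]  (obs o_1=1)
t=2: δ = [6.154e-03, 1.608e-03, 5.626e-03]  ψ = [0, 2, 1]  (obs o_2=2)
t=3: δ = [1.496e-03, 3.907e-04, 6.251e-04]  ψ = [0, 2, 2]  (obs o_3=2)
backtrack: best end state = 0; path = [0, 0, 0, 0]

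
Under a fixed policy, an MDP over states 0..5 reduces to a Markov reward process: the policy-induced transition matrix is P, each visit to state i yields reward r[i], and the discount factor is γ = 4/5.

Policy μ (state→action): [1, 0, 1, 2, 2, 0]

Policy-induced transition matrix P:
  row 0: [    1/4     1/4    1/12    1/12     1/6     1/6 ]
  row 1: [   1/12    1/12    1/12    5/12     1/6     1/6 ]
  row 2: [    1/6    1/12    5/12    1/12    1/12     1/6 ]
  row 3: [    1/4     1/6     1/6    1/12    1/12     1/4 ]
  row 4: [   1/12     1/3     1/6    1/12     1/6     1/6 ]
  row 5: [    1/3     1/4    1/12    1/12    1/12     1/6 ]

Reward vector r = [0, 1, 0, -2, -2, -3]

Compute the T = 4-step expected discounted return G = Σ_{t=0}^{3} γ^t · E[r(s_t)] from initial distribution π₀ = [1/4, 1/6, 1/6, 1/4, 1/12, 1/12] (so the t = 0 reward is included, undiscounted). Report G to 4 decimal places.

G = -2.4994

t=0: π = [0.2500, 0.1667, 0.1667, 0.2500, 0.0833, 0.0833], E[r] = -0.7500, γ^t·E[r] = -0.750000, running G = -0.750000
t=1: π = [0.2014, 0.1806, 0.1667, 0.1389, 0.1250, 0.1875], E[r] = -0.9097, γ^t·E[r] = -0.727778, running G = -1.477778
t=2: π = [0.2008, 0.1910, 0.1609, 0.1435, 0.1256, 0.1782], E[r] = -0.8819, γ^t·E[r] = -0.564444, running G = -2.042222
t=3: π = [0.1987, 0.1899, 0.1594, 0.1470, 0.1264, 0.1786], E[r] = -0.8929, γ^t·E[r] = -0.457160, running G = -2.499383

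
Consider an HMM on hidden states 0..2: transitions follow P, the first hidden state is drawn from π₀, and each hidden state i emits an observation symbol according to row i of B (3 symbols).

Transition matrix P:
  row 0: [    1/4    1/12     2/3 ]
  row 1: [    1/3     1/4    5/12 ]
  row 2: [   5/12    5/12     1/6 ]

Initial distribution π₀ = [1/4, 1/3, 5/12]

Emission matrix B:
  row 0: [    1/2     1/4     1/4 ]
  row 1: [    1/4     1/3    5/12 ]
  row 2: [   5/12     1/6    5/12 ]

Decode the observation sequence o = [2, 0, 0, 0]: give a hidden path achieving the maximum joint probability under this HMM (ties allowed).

path = [2, 0, 2, 0]

t=0: δ = [6.250e-02, 1.389e-01, 1.736e-01]  (obs o_0=2)
t=1: δ = [3.617e-02, 1.808e-02, 2.411e-02]  ψ = [2, 2, 1]  (obs o_1=0)
t=2: δ = [5.023e-03, 2.512e-03, 1.005e-02]  ψ = [2, 2, 0]  (obs o_2=0)
t=3: δ = [2.093e-03, 1.047e-03, 1.395e-03]  ψ = [2, 2, 0]  (obs o_3=0)
backtrack: best end state = 0; path = [2, 0, 2, 0]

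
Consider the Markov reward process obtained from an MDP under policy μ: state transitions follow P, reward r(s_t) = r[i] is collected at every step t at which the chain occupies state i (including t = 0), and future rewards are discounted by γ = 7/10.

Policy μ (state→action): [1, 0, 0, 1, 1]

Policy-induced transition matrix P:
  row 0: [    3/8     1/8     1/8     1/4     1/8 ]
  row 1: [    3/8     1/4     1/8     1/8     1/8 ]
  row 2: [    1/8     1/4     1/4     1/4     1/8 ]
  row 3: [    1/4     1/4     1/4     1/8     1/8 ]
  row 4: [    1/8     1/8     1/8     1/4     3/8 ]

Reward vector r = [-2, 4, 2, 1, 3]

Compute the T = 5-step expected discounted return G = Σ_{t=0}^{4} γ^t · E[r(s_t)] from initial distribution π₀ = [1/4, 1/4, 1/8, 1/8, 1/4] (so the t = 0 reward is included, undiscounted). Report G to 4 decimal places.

t=0: π = [0.2500, 0.2500, 0.1250, 0.1250, 0.2500], E[r] = 1.6250, γ^t·E[r] = 1.625000, running G = 1.625000
t=1: π = [0.2656, 0.1875, 0.1563, 0.2031, 0.1875], E[r] = 1.2969, γ^t·E[r] = 0.907813, running G = 2.532813
t=2: π = [0.2637, 0.1934, 0.1699, 0.2012, 0.1719], E[r] = 1.3027, γ^t·E[r] = 0.638340, running G = 3.171152
t=3: π = [0.2644, 0.1956, 0.1714, 0.2007, 0.1680], E[r] = 1.3008, γ^t·E[r] = 0.446168, running G = 3.617320
t=4: π = [0.2651, 0.1960, 0.1715, 0.2005, 0.1670], E[r] = 1.2981, γ^t·E[r] = 0.311680, running G = 3.929000

G = 3.9290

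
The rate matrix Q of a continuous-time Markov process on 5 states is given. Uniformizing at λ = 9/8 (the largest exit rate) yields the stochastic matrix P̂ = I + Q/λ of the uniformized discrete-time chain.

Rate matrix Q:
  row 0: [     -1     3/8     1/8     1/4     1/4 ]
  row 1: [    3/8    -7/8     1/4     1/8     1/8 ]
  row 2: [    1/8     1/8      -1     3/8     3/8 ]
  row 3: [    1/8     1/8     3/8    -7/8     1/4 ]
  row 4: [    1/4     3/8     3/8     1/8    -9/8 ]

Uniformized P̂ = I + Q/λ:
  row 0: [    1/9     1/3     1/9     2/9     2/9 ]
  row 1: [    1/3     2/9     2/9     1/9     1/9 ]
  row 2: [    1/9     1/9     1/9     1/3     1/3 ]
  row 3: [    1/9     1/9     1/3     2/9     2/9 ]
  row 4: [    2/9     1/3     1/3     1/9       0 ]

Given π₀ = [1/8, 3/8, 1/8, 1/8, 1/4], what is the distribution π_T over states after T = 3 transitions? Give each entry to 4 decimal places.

π = [0.1807, 0.2176, 0.2238, 0.1996, 0.1783]

t=0: π = [0.1250, 0.3750, 0.1250, 0.1250, 0.2500]
t=1: π = [0.2222, 0.2361, 0.2361, 0.1667, 0.1389]
t=2: π = [0.1790, 0.2176, 0.2052, 0.2068, 0.1914]
t=3: π = [0.1807, 0.2176, 0.2238, 0.1996, 0.1783]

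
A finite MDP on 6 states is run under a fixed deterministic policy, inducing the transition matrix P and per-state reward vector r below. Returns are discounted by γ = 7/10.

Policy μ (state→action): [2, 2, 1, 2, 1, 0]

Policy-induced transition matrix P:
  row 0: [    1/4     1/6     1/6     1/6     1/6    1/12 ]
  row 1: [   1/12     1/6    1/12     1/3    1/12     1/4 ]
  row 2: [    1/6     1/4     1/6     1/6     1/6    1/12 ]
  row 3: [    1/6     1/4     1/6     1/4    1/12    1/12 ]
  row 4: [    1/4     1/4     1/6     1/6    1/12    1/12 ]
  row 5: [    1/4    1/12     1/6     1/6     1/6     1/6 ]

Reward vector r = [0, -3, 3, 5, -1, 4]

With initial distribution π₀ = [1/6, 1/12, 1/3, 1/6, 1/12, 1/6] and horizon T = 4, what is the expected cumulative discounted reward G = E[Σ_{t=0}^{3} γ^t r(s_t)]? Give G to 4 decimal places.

t=0: π = [0.1667, 0.0833, 0.3333, 0.1667, 0.0833, 0.1667], E[r] = 2.1667, γ^t·E[r] = 2.166667, running G = 2.166667
t=1: π = [0.1944, 0.2014, 0.1597, 0.1944, 0.1389, 0.1111], E[r] = 1.1528, γ^t·E[r] = 0.806944, running G = 2.973611
t=2: π = [0.1869, 0.1985, 0.1499, 0.2164, 0.1221, 0.1262], E[r] = 1.3189, γ^t·E[r] = 0.646244, running G = 3.619855
t=3: π = [0.1864, 0.1969, 0.1501, 0.2178, 0.1219, 0.1269], E[r] = 1.3345, γ^t·E[r] = 0.457747, running G = 4.077602

G = 4.0776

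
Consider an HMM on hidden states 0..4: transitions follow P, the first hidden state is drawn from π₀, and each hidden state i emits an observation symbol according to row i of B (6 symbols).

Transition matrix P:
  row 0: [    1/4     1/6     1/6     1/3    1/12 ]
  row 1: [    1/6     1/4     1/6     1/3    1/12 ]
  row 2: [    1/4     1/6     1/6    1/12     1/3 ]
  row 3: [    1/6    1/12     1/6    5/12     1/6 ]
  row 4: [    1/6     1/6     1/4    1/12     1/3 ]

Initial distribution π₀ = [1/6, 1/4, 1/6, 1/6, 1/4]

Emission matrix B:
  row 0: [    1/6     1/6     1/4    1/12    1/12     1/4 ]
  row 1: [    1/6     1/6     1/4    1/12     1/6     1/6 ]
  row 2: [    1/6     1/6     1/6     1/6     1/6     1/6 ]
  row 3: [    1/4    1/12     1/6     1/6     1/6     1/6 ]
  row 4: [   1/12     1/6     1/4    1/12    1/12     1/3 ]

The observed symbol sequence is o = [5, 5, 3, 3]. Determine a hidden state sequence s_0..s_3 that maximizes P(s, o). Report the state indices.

t=0: δ = [4.167e-02, 4.167e-02, 2.778e-02, 2.778e-02, 8.333e-02]  (obs o_0=5)
t=1: δ = [3.472e-03, 2.315e-03, 3.472e-03, 2.315e-03, 9.259e-03]  ψ = [4, 4, 4, 0, 4]  (obs o_1=5)
t=2: δ = [1.286e-04, 1.286e-04, 3.858e-04, 1.929e-04, 2.572e-04]  ψ = [4, 4, 4, 0, 4]  (obs o_2=3)
t=3: δ = [8.038e-06, 5.358e-06, 1.072e-05, 1.340e-05, 1.072e-05]  ψ = [2, 2, 2, 3, 2]  (obs o_3=3)
backtrack: best end state = 3; path = [4, 0, 3, 3]

path = [4, 0, 3, 3]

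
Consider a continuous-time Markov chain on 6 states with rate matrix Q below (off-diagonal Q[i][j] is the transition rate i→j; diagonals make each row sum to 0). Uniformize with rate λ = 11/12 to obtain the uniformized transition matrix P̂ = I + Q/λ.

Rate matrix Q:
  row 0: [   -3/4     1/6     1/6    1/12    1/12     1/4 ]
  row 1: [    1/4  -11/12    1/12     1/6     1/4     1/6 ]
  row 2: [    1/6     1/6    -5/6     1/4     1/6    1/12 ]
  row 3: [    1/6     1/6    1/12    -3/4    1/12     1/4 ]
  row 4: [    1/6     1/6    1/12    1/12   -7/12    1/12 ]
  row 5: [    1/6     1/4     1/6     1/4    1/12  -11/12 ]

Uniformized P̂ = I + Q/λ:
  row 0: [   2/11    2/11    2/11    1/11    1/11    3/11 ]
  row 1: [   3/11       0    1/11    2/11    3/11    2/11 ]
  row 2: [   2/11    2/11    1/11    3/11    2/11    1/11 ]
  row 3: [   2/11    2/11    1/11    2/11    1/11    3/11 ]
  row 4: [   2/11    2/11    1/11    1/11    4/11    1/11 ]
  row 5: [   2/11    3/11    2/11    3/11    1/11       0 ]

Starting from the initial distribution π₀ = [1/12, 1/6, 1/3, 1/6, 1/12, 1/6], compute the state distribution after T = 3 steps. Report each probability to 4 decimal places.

t=0: π = [0.0833, 0.1667, 0.3333, 0.1667, 0.0833, 0.1667]
t=1: π = [0.1970, 0.1667, 0.1136, 0.2121, 0.1742, 0.1364]
t=2: π = [0.1970, 0.1639, 0.1212, 0.1708, 0.1791, 0.1680]
t=3: π = [0.1967, 0.1673, 0.1241, 0.1739, 0.1806, 0.1574]

π = [0.1967, 0.1673, 0.1241, 0.1739, 0.1806, 0.1574]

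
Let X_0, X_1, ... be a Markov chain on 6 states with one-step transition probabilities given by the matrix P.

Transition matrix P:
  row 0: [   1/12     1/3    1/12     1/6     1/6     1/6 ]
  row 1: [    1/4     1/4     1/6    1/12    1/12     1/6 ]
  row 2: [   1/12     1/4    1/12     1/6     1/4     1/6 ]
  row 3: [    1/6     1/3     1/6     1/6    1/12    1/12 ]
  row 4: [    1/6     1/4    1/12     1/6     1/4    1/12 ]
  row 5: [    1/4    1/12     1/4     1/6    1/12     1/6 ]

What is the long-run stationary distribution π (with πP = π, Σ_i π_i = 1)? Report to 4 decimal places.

Balance equations π_j = Σ_i π_i·P[i][j]:
  π_0 = 1/12·π_0 + 1/4·π_1 + 1/12·π_2 + 1/6·π_3 + 1/6·π_4 + 1/4·π_5
  π_1 = 1/3·π_0 + 1/4·π_1 + 1/4·π_2 + 1/3·π_3 + 1/4·π_4 + 1/12·π_5
  π_2 = 1/12·π_0 + 1/6·π_1 + 1/12·π_2 + 1/6·π_3 + 1/12·π_4 + 1/4·π_5
  π_3 = 1/6·π_0 + 1/12·π_1 + 1/6·π_2 + 1/6·π_3 + 1/6·π_4 + 1/6·π_5
  π_4 = 1/6·π_0 + 1/12·π_1 + 1/4·π_2 + 1/12·π_3 + 1/4·π_4 + 1/12·π_5
  normalize: π_0 + π_1 + π_2 + π_3 + π_4 + π_5 = 1
Solving the linear system gives exactly π = [21364/123163, 31142/123163, 34553/246326, 17932/123163, 17908/123163, 35081/246326].

π = [0.1735, 0.2529, 0.1403, 0.1456, 0.1454, 0.1424]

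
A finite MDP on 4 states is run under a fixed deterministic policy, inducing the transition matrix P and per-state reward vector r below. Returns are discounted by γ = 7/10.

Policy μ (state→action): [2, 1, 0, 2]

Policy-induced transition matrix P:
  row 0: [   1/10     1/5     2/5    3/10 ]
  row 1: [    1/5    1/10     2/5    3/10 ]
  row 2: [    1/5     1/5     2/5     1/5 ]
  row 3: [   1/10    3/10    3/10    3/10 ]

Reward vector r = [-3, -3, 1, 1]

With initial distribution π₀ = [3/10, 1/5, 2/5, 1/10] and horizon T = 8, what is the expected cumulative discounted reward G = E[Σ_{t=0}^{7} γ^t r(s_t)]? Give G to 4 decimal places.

G = -1.9376

t=0: π = [0.3000, 0.2000, 0.4000, 0.1000], E[r] = -1.0000, γ^t·E[r] = -1.000000, running G = -1.000000
t=1: π = [0.1600, 0.1900, 0.3900, 0.2600], E[r] = -0.4000, γ^t·E[r] = -0.280000, running G = -1.280000
t=2: π = [0.1580, 0.2070, 0.3740, 0.2610], E[r] = -0.4600, γ^t·E[r] = -0.225400, running G = -1.505400
t=3: π = [0.1581, 0.2054, 0.3739, 0.2626], E[r] = -0.4540, γ^t·E[r] = -0.155722, running G = -1.661122
t=4: π = [0.1579, 0.2057, 0.3737, 0.2626], E[r] = -0.4546, γ^t·E[r] = -0.109149, running G = -1.770271
t=5: π = [0.1579, 0.2057, 0.3737, 0.2626], E[r] = -0.4545, γ^t·E[r] = -0.076395, running G = -1.846666
t=6: π = [0.1579, 0.2057, 0.3737, 0.2626], E[r] = -0.4545, γ^t·E[r] = -0.053477, running G = -1.900143
t=7: π = [0.1579, 0.2057, 0.3737, 0.2626], E[r] = -0.4545, γ^t·E[r] = -0.037434, running G = -1.937577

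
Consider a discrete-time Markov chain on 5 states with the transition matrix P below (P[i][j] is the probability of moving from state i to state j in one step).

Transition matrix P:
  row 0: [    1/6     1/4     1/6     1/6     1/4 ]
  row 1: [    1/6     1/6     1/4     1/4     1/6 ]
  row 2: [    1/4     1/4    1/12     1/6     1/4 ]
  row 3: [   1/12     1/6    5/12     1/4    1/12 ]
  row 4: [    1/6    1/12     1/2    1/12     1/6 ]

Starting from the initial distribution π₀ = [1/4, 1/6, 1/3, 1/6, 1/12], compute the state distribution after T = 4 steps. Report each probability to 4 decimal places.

π = [0.1737, 0.1876, 0.2686, 0.1818, 0.1882]

t=0: π = [0.2500, 0.1667, 0.3333, 0.1667, 0.0833]
t=1: π = [0.1806, 0.2083, 0.2222, 0.1875, 0.2014]
t=2: π = [0.1696, 0.1834, 0.2795, 0.1829, 0.1846]
t=3: π = [0.1747, 0.1887, 0.2659, 0.1818, 0.1889]
t=4: π = [0.1737, 0.1876, 0.2686, 0.1818, 0.1882]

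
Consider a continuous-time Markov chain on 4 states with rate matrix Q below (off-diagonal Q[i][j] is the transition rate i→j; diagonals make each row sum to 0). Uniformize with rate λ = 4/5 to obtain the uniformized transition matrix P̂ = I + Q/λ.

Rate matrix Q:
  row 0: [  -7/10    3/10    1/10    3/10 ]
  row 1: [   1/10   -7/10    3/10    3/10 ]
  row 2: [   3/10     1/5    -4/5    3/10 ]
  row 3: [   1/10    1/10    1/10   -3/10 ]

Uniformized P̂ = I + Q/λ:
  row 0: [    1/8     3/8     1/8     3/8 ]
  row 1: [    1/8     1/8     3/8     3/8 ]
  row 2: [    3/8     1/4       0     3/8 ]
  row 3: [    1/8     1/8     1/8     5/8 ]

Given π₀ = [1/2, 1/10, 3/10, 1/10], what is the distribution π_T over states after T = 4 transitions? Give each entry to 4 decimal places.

t=0: π = [0.5000, 0.1000, 0.3000, 0.1000]
t=1: π = [0.2000, 0.2875, 0.1125, 0.4000]
t=2: π = [0.1531, 0.1891, 0.1828, 0.4750]
t=3: π = [0.1707, 0.1861, 0.1494, 0.4938]
t=4: π = [0.1624, 0.1864, 0.1529, 0.4984]

π = [0.1624, 0.1864, 0.1529, 0.4984]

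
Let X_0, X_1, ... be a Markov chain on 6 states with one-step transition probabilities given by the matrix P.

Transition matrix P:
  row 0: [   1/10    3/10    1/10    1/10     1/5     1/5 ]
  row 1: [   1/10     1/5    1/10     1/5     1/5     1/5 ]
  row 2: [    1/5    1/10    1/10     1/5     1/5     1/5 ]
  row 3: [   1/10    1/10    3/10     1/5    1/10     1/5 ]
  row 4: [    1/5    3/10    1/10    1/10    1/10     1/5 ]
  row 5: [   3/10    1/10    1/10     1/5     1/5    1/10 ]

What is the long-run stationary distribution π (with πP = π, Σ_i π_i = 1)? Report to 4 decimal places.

Balance equations π_j = Σ_i π_i·P[i][j]:
  π_0 = 1/10·π_0 + 1/10·π_1 + 1/5·π_2 + 1/10·π_3 + 1/5·π_4 + 3/10·π_5
  π_1 = 3/10·π_0 + 1/5·π_1 + 1/10·π_2 + 1/10·π_3 + 3/10·π_4 + 1/10·π_5
  π_2 = 1/10·π_0 + 1/10·π_1 + 1/10·π_2 + 3/10·π_3 + 1/10·π_4 + 1/10·π_5
  π_3 = 1/10·π_0 + 1/5·π_1 + 1/5·π_2 + 1/5·π_3 + 1/10·π_4 + 1/5·π_5
  π_4 = 1/5·π_0 + 1/5·π_1 + 1/5·π_2 + 1/10·π_3 + 1/10·π_4 + 1/5·π_5
  normalize: π_0 + π_1 + π_2 + π_3 + π_4 + π_5 = 1
Solving the linear system gives exactly π = [19969/120032, 505/2728, 1455/10912, 1819/10912, 20005/120032, 2/11].

π = [0.1664, 0.1851, 0.1333, 0.1667, 0.1667, 0.1818]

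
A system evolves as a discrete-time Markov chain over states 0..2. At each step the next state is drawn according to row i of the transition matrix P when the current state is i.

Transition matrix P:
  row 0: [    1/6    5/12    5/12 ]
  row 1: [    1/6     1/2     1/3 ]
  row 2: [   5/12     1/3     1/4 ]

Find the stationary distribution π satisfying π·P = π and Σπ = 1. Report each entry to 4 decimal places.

Balance equations π_j = Σ_i π_i·P[i][j]:
  π_0 = 1/6·π_0 + 1/6·π_1 + 5/12·π_2
  π_1 = 5/12·π_0 + 1/2·π_1 + 1/3·π_2
  normalize: π_0 + π_1 + π_2 = 1
Solving the linear system gives exactly π = [38/153, 65/153, 50/153].

π = [0.2484, 0.4248, 0.3268]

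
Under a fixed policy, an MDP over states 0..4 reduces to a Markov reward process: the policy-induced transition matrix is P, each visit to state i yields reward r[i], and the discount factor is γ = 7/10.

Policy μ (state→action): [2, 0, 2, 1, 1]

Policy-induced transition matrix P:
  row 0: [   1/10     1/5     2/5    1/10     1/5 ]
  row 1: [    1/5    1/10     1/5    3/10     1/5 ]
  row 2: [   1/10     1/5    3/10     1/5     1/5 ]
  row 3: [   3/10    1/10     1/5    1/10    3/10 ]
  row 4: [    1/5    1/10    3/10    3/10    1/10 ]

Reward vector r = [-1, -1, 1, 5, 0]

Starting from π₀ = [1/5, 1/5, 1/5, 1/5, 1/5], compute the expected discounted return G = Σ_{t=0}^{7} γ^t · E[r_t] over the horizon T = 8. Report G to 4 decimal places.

G = 2.8389

t=0: π = [0.2000, 0.2000, 0.2000, 0.2000, 0.2000], E[r] = 0.8000, γ^t·E[r] = 0.800000, running G = 0.800000
t=1: π = [0.1800, 0.1400, 0.2800, 0.2000, 0.2000], E[r] = 0.9600, γ^t·E[r] = 0.672000, running G = 1.472000
t=2: π = [0.1740, 0.1460, 0.2840, 0.1960, 0.2000], E[r] = 0.9440, γ^t·E[r] = 0.462560, running G = 1.934560
t=3: π = [0.1738, 0.1458, 0.2832, 0.1976, 0.1996], E[r] = 0.9516, γ^t·E[r] = 0.326399, running G = 2.260959
t=4: π = [0.1741, 0.1457, 0.2830, 0.1974, 0.1998], E[r] = 0.9503, γ^t·E[r] = 0.228162, running G = 2.489121
t=5: π = [0.1740, 0.1457, 0.2831, 0.1974, 0.1998], E[r] = 0.9504, γ^t·E[r] = 0.159730, running G = 2.648851
t=6: π = [0.1740, 0.1457, 0.2831, 0.1974, 0.1998], E[r] = 0.9504, γ^t·E[r] = 0.111810, running G = 2.760661
t=7: π = [0.1740, 0.1457, 0.2831, 0.1974, 0.1998], E[r] = 0.9504, γ^t·E[r] = 0.078267, running G = 2.838928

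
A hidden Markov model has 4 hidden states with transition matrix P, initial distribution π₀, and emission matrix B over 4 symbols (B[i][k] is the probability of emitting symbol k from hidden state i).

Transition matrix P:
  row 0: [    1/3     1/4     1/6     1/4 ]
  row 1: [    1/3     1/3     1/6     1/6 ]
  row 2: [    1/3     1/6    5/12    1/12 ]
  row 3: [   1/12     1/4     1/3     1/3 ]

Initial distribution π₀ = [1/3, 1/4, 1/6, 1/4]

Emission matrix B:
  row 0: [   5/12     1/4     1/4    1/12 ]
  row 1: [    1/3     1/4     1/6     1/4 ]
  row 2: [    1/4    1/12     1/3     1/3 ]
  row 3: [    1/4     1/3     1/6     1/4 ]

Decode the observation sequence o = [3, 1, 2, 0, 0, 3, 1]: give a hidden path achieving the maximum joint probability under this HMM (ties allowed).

t=0: δ = [2.778e-02, 6.250e-02, 5.556e-02, 6.250e-02]  (obs o_0=3)
t=1: δ = [5.208e-03, 5.208e-03, 1.929e-03, 6.944e-03]  ψ = [1, 1, 2, 3]  (obs o_1=1)
t=2: δ = [4.340e-04, 2.894e-04, 7.716e-04, 3.858e-04]  ψ = [0, 1, 3, 3]  (obs o_2=2)
t=3: δ = [1.072e-04, 4.287e-05, 8.038e-05, 3.215e-05]  ψ = [2, 2, 2, 3]  (obs o_3=0)
t=4: δ = [1.488e-05, 8.931e-06, 8.372e-06, 6.698e-06]  ψ = [0, 0, 2, 0]  (obs o_4=0)
t=5: δ = [4.135e-07, 9.303e-07, 1.163e-06, 9.303e-07]  ψ = [0, 0, 2, 0]  (obs o_5=3)
t=6: δ = [9.690e-08, 7.752e-08, 4.038e-08, 1.034e-07]  ψ = [2, 1, 2, 3]  (obs o_6=1)
backtrack: best end state = 3; path = [3, 3, 2, 0, 0, 3, 3]

path = [3, 3, 2, 0, 0, 3, 3]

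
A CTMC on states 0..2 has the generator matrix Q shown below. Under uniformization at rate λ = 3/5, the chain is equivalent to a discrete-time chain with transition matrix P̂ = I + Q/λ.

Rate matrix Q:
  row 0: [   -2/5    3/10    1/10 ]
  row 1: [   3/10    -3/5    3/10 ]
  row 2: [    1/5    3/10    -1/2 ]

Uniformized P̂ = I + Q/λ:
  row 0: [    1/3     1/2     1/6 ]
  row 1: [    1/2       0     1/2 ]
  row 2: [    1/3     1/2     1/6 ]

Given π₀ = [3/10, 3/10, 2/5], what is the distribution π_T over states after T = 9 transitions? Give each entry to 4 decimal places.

t=0: π = [0.3000, 0.3000, 0.4000]
t=1: π = [0.3833, 0.3500, 0.2667]
t=2: π = [0.3917, 0.3250, 0.2833]
t=3: π = [0.3875, 0.3375, 0.2750]
t=4: π = [0.3896, 0.3313, 0.2792]
t=5: π = [0.3885, 0.3344, 0.2771]
t=6: π = [0.3891, 0.3328, 0.2781]
t=7: π = [0.3888, 0.3336, 0.2776]
t=8: π = [0.3889, 0.3332, 0.2779]
t=9: π = [0.3889, 0.3334, 0.2777]

π = [0.3889, 0.3334, 0.2777]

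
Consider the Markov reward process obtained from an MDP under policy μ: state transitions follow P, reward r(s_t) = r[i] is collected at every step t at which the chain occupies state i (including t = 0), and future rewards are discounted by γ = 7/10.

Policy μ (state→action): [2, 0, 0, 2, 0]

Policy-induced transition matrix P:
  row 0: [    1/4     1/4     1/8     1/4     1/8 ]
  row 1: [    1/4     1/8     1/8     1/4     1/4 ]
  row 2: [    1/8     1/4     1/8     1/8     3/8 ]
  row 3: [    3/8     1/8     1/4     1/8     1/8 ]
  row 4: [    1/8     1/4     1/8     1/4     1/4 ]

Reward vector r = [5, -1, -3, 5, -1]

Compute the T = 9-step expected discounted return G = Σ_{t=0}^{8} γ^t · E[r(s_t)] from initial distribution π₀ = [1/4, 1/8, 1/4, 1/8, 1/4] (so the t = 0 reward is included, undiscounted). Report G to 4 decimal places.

G = 3.5252

t=0: π = [0.2500, 0.1250, 0.2500, 0.1250, 0.2500], E[r] = 0.7500, γ^t·E[r] = 0.750000, running G = 0.750000
t=1: π = [0.2031, 0.2188, 0.1406, 0.2031, 0.2344], E[r] = 1.1563, γ^t·E[r] = 0.809375, running G = 1.559375
t=2: π = [0.2285, 0.1973, 0.1504, 0.2070, 0.2168], E[r] = 1.3125, γ^t·E[r] = 0.643125, running G = 2.202500
t=3: π = [0.2300, 0.1995, 0.1509, 0.2053, 0.2144], E[r] = 1.3101, γ^t·E[r] = 0.449350, running G = 2.651850
t=4: π = [0.2300, 0.1994, 0.1507, 0.2055, 0.2144], E[r] = 1.3116, γ^t·E[r] = 0.314911, running G = 2.966762
t=5: π = [0.2300, 0.1994, 0.1507, 0.2055, 0.2144], E[r] = 1.3118, γ^t·E[r] = 0.220474, running G = 3.187235
t=6: π = [0.2301, 0.1994, 0.1507, 0.2055, 0.2144], E[r] = 1.3118, γ^t·E[r] = 0.154333, running G = 3.341568
t=7: π = [0.2300, 0.1994, 0.1507, 0.2055, 0.2144], E[r] = 1.3118, γ^t·E[r] = 0.108033, running G = 3.449601
t=8: π = [0.2301, 0.1994, 0.1507, 0.2055, 0.2144], E[r] = 1.3118, γ^t·E[r] = 0.075623, running G = 3.525224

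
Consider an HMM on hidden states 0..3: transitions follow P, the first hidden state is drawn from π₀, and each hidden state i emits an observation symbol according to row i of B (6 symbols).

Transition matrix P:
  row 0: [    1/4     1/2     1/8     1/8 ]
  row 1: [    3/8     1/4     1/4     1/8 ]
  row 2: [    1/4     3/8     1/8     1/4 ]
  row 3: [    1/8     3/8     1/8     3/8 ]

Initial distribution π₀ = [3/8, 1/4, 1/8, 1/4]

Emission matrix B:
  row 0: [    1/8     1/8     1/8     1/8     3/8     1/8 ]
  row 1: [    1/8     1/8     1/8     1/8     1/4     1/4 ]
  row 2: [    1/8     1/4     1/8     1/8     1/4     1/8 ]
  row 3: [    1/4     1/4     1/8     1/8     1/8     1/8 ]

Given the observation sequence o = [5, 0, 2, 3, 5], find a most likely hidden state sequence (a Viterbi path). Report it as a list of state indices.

t=0: δ = [4.688e-02, 6.250e-02, 1.562e-02, 3.125e-02]  (obs o_0=5)
t=1: δ = [2.930e-03, 2.930e-03, 1.953e-03, 2.930e-03]  ψ = [1, 0, 1, 3]  (obs o_1=0)
t=2: δ = [1.373e-04, 1.831e-04, 9.155e-05, 1.373e-04]  ψ = [1, 0, 1, 3]  (obs o_2=2)
t=3: δ = [8.583e-06, 8.583e-06, 5.722e-06, 6.437e-06]  ψ = [1, 0, 1, 3]  (obs o_3=3)
t=4: δ = [4.023e-07, 1.073e-06, 2.682e-07, 3.017e-07]  ψ = [1, 0, 1, 3]  (obs o_4=5)
backtrack: best end state = 1; path = [1, 0, 1, 0, 1]

path = [1, 0, 1, 0, 1]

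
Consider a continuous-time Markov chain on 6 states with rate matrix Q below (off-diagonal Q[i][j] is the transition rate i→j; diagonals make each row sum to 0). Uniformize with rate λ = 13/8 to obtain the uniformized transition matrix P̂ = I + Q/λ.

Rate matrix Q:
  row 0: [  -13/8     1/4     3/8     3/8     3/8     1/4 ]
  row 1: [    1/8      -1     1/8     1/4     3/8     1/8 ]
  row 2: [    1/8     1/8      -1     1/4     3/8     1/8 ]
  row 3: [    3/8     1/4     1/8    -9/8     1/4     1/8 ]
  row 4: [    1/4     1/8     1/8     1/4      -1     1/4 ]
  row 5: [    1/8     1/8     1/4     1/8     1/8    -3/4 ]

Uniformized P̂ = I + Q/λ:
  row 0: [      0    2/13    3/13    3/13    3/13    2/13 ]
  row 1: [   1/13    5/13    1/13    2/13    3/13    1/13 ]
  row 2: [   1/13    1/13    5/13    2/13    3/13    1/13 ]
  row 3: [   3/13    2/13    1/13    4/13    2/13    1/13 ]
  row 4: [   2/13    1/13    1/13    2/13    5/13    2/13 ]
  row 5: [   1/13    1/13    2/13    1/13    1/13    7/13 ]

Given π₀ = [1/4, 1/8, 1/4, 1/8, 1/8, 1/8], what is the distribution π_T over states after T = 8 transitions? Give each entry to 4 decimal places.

t=0: π = [0.2500, 0.1250, 0.2500, 0.1250, 0.1250, 0.1250]
t=1: π = [0.0865, 0.1442, 0.2019, 0.1827, 0.2212, 0.1635]
t=2: π = [0.1154, 0.1420, 0.1649, 0.1760, 0.2256, 0.1760]
t=3: π = [0.1125, 0.1430, 0.1590, 0.1763, 0.2249, 0.1844]
t=4: π = [0.1127, 0.1431, 0.1573, 0.1754, 0.2234, 0.1880]
t=5: π = [0.1124, 0.1431, 0.1571, 0.1750, 0.2227, 0.1895]
t=6: π = [0.1123, 0.1431, 0.1571, 0.1748, 0.2224, 0.1902]
t=7: π = [0.1123, 0.1430, 0.1572, 0.1748, 0.2223, 0.1905]
t=8: π = [0.1123, 0.1430, 0.1572, 0.1747, 0.2222, 0.1906]

π = [0.1123, 0.1430, 0.1572, 0.1747, 0.2222, 0.1906]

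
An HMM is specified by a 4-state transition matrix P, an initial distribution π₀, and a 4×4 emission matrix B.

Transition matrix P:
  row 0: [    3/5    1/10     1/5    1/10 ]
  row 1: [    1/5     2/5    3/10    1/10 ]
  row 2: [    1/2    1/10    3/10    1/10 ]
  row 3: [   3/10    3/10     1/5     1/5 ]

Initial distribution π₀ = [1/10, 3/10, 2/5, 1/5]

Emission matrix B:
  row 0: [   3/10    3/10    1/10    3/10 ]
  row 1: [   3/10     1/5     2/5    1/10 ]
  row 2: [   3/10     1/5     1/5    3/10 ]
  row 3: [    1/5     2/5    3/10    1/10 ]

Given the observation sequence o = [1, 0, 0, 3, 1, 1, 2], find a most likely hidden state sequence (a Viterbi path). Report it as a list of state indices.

t=0: δ = [3.000e-02, 6.000e-02, 8.000e-02, 8.000e-02]  (obs o_0=1)
t=1: δ = [1.200e-02, 7.200e-03, 7.200e-03, 3.200e-03]  ψ = [2, 1, 2, 3]  (obs o_1=0)
t=2: δ = [2.160e-03, 8.640e-04, 7.200e-04, 2.400e-04]  ψ = [0, 1, 0, 0]  (obs o_2=0)
t=3: δ = [3.888e-04, 3.456e-05, 1.296e-04, 2.160e-05]  ψ = [0, 1, 0, 0]  (obs o_3=3)
t=4: δ = [6.998e-05, 7.776e-06, 1.555e-05, 1.555e-05]  ψ = [0, 0, 0, 0]  (obs o_4=1)
t=5: δ = [1.260e-05, 1.400e-06, 2.799e-06, 2.799e-06]  ψ = [0, 0, 0, 0]  (obs o_5=1)
t=6: δ = [7.558e-07, 5.039e-07, 5.039e-07, 3.779e-07]  ψ = [0, 0, 0, 0]  (obs o_6=2)
backtrack: best end state = 0; path = [2, 0, 0, 0, 0, 0, 0]

path = [2, 0, 0, 0, 0, 0, 0]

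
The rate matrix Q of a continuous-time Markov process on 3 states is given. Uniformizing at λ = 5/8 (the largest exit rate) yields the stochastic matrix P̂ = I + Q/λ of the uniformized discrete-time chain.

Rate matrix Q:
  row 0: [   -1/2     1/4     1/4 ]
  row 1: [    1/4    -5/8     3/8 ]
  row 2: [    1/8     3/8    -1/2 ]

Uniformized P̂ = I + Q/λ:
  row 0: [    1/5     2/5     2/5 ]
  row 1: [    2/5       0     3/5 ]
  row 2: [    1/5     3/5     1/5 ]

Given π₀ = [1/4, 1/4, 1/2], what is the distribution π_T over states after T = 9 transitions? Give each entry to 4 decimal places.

π = [0.2682, 0.3418, 0.3900]

t=0: π = [0.2500, 0.2500, 0.5000]
t=1: π = [0.2500, 0.4000, 0.3500]
t=2: π = [0.2800, 0.3100, 0.4100]
t=3: π = [0.2620, 0.3580, 0.3800]
t=4: π = [0.2716, 0.3328, 0.3956]
t=5: π = [0.2666, 0.3460, 0.3874]
t=6: π = [0.2692, 0.3391, 0.3917]
t=7: π = [0.2678, 0.3427, 0.3895]
t=8: π = [0.2685, 0.3408, 0.3906]
t=9: π = [0.2682, 0.3418, 0.3900]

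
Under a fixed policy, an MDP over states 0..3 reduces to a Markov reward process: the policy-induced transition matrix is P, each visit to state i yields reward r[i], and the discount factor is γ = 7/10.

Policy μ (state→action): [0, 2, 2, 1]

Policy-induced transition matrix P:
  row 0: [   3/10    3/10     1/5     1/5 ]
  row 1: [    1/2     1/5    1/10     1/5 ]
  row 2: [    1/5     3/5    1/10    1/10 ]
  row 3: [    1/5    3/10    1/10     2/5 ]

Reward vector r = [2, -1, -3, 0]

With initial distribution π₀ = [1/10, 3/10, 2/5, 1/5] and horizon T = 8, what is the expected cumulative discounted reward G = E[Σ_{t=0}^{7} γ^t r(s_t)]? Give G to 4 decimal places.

G = -1.4364

t=0: π = [0.1000, 0.3000, 0.4000, 0.2000], E[r] = -1.3000, γ^t·E[r] = -1.300000, running G = -1.300000
t=1: π = [0.3000, 0.3900, 0.1100, 0.2000], E[r] = -0.1200, γ^t·E[r] = -0.084000, running G = -1.384000
t=2: π = [0.3470, 0.2940, 0.1300, 0.2290], E[r] = 0.0100, γ^t·E[r] = 0.004900, running G = -1.379100
t=3: π = [0.3229, 0.3096, 0.1347, 0.2328], E[r] = -0.0679, γ^t·E[r] = -0.023290, running G = -1.402390
t=4: π = [0.3252, 0.3095, 0.1323, 0.2331], E[r] = -0.0560, γ^t·E[r] = -0.013441, running G = -1.415830
t=5: π = [0.3254, 0.3087, 0.1325, 0.2334], E[r] = -0.0556, γ^t·E[r] = -0.009343, running G = -1.425173
t=6: π = [0.3252, 0.3089, 0.1325, 0.2334], E[r] = -0.0562, γ^t·E[r] = -0.006608, running G = -1.431782
t=7: π = [0.3252, 0.3089, 0.1325, 0.2334], E[r] = -0.0561, γ^t·E[r] = -0.004617, running G = -1.436399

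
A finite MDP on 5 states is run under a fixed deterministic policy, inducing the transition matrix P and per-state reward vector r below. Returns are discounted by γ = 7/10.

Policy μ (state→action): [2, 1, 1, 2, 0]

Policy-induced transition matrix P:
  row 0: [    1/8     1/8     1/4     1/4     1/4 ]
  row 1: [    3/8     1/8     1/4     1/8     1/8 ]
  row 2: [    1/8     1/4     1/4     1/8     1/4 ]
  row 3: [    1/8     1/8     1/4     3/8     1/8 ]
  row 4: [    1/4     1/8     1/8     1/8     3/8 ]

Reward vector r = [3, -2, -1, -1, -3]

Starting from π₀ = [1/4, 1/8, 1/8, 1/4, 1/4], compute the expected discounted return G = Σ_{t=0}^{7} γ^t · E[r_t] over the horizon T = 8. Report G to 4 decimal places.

t=0: π = [0.2500, 0.1250, 0.1250, 0.2500, 0.2500], E[r] = -0.6250, γ^t·E[r] = -0.625000, running G = -0.625000
t=1: π = [0.1875, 0.1406, 0.2188, 0.2188, 0.2344], E[r] = -0.8594, γ^t·E[r] = -0.601563, running G = -1.226563
t=2: π = [0.1895, 0.1523, 0.2207, 0.2031, 0.2344], E[r] = -0.8633, γ^t·E[r] = -0.423008, running G = -1.649570
t=3: π = [0.1924, 0.1526, 0.2207, 0.1995, 0.2349], E[r] = -0.8528, γ^t·E[r] = -0.292505, running G = -1.942075
t=4: π = [0.1925, 0.1526, 0.2206, 0.1989, 0.2354], E[r] = -0.8533, γ^t·E[r] = -0.204870, running G = -2.146945
t=5: π = [0.1926, 0.1526, 0.2206, 0.1988, 0.2355], E[r] = -0.8533, γ^t·E[r] = -0.143411, running G = -2.290356
t=6: π = [0.1926, 0.1526, 0.2206, 0.1988, 0.2355], E[r] = -0.8533, γ^t·E[r] = -0.100387, running G = -2.390743
t=7: π = [0.1926, 0.1526, 0.2206, 0.1988, 0.2355], E[r] = -0.8533, γ^t·E[r] = -0.070272, running G = -2.461015

G = -2.4610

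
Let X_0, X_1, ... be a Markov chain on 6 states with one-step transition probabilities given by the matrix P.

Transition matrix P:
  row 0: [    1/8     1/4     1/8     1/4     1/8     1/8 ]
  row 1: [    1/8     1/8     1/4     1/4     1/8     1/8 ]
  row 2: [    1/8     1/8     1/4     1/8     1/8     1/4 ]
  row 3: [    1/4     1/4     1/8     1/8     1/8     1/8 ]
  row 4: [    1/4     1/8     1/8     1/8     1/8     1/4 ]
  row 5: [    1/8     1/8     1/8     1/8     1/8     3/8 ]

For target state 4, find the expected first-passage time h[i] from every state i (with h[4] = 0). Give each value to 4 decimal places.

h = [8.0000, 8.0000, 8.0000, 8.0000, 0.0000, 8.0000]

First-step conditioning: h[4] = 0; for i ≠ 4, h[i] = 1 + Σ_k P[i][k]·h[k].
  h[0] = 1 + 1/8·h[0] + 1/4·h[1] + 1/8·h[2] + 1/4·h[3] + 1/8·h[5]
  h[1] = 1 + 1/8·h[0] + 1/8·h[1] + 1/4·h[2] + 1/4·h[3] + 1/8·h[5]
  h[2] = 1 + 1/8·h[0] + 1/8·h[1] + 1/4·h[2] + 1/8·h[3] + 1/4·h[5]
  h[3] = 1 + 1/4·h[0] + 1/4·h[1] + 1/8·h[2] + 1/8·h[3] + 1/8·h[5]
  h[5] = 1 + 1/8·h[0] + 1/8·h[1] + 1/8·h[2] + 1/8·h[3] + 3/8·h[5]
Solving the 5×5 linear system over states ≠ 4 gives exactly h = [8, 8, 8, 8, 0, 8] (h[4] = 0 is the target).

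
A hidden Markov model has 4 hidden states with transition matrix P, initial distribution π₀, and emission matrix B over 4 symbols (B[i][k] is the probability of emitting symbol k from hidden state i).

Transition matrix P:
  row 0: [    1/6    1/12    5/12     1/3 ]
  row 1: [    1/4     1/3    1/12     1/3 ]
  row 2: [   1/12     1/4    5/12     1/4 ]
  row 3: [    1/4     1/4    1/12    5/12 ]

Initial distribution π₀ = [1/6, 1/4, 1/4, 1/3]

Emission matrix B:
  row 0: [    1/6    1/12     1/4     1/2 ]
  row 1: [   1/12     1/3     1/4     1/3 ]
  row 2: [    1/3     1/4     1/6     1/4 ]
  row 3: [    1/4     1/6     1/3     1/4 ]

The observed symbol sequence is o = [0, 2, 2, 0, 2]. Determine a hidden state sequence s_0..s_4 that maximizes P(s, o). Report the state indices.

t=0: δ = [2.778e-02, 2.083e-02, 8.333e-02, 8.333e-02]  (obs o_0=0)
t=1: δ = [5.208e-03, 5.208e-03, 5.787e-03, 1.157e-02]  ψ = [3, 2, 2, 3]  (obs o_1=2)
t=2: δ = [7.234e-04, 7.234e-04, 4.019e-04, 1.608e-03]  ψ = [3, 3, 2, 3]  (obs o_2=2)
t=3: δ = [6.698e-05, 3.349e-05, 1.005e-04, 1.674e-04]  ψ = [3, 3, 0, 3]  (obs o_3=0)
t=4: δ = [1.047e-05, 1.047e-05, 6.977e-06, 2.326e-05]  ψ = [3, 3, 2, 3]  (obs o_4=2)
backtrack: best end state = 3; path = [3, 3, 3, 3, 3]

path = [3, 3, 3, 3, 3]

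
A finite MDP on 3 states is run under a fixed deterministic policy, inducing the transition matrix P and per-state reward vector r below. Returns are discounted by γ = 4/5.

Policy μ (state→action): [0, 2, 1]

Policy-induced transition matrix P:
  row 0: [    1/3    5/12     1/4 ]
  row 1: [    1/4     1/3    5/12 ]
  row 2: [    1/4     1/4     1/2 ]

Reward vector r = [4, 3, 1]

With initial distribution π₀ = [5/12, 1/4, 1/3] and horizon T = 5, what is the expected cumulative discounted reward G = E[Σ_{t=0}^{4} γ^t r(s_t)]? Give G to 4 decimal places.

t=0: π = [0.4167, 0.2500, 0.3333], E[r] = 2.7500, γ^t·E[r] = 2.750000, running G = 2.750000
t=1: π = [0.2847, 0.3403, 0.3750], E[r] = 2.5347, γ^t·E[r] = 2.027778, running G = 4.777778
t=2: π = [0.2737, 0.3258, 0.4005], E[r] = 2.4728, γ^t·E[r] = 1.582593, running G = 6.360370
t=3: π = [0.2728, 0.3228, 0.4044], E[r] = 2.4640, γ^t·E[r] = 1.261556, running G = 7.621926
t=4: π = [0.2727, 0.3224, 0.4049], E[r] = 2.4629, γ^t·E[r] = 1.008818, running G = 8.630744

G = 8.6307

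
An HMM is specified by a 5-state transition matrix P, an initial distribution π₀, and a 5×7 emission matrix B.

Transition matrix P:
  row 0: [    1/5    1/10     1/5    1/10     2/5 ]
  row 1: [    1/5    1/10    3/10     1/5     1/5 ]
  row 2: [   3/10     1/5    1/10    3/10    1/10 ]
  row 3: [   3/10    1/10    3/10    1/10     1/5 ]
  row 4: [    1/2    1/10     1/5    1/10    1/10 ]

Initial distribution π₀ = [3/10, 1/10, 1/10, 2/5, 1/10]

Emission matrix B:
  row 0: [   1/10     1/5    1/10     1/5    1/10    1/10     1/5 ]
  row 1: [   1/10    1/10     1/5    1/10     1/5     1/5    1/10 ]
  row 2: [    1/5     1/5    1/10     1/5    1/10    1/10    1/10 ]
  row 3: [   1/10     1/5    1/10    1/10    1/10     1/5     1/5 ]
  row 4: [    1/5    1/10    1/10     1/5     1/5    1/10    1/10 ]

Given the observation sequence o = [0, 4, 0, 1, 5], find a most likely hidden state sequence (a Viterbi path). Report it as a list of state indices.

path = [3, 0, 4, 0, 4]

t=0: δ = [3.000e-02, 1.000e-02, 2.000e-02, 4.000e-02, 2.000e-02]  (obs o_0=0)
t=1: δ = [1.200e-03, 8.000e-04, 1.200e-03, 6.000e-04, 2.400e-03]  ψ = [3, 2, 3, 2, 0]  (obs o_1=4)
t=2: δ = [1.200e-04, 2.400e-05, 9.600e-05, 3.600e-05, 9.600e-05]  ψ = [4, 2, 4, 2, 0]  (obs o_2=0)
t=3: δ = [9.600e-06, 1.920e-06, 4.800e-06, 5.760e-06, 4.800e-06]  ψ = [4, 2, 0, 2, 0]  (obs o_3=1)
t=4: δ = [2.400e-07, 1.920e-07, 1.920e-07, 2.880e-07, 3.840e-07]  ψ = [4, 0, 0, 2, 0]  (obs o_4=5)
backtrack: best end state = 4; path = [3, 0, 4, 0, 4]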